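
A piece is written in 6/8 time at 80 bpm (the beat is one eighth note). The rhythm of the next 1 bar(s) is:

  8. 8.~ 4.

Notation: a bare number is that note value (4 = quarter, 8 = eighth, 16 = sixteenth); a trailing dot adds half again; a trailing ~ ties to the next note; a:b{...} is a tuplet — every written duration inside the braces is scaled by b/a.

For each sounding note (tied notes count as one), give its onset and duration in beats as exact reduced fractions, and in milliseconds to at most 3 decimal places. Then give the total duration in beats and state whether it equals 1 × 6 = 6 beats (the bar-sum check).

1) 0.0ms=0b +1125.0ms=3/2b
2) 1125.0ms=3/2b +3375.0ms=9/2b
Σ=6b of 6 (80bpm 6/8) — PASS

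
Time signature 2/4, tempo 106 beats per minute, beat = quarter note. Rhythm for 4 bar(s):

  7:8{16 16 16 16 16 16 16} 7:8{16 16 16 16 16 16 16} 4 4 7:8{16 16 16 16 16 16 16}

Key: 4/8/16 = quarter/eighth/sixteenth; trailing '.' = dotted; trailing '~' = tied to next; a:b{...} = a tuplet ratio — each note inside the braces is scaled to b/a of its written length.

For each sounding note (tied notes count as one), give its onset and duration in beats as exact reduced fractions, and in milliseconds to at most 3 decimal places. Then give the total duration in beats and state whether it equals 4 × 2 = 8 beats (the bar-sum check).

1) 0.0ms=0b +161.725ms=2/7b
2) 161.725ms=2/7b +161.725ms=2/7b
3) 323.45ms=4/7b +161.725ms=2/7b
4) 485.175ms=6/7b +161.725ms=2/7b
5) 646.9ms=8/7b +161.725ms=2/7b
6) 808.625ms=10/7b +161.725ms=2/7b
7) 970.35ms=12/7b +161.725ms=2/7b
8) 1132.075ms=2b +161.725ms=2/7b
9) 1293.801ms=16/7b +161.725ms=2/7b
10) 1455.526ms=18/7b +161.725ms=2/7b
11) 1617.251ms=20/7b +161.725ms=2/7b
12) 1778.976ms=22/7b +161.725ms=2/7b
13) 1940.701ms=24/7b +161.725ms=2/7b
14) 2102.426ms=26/7b +161.725ms=2/7b
15) 2264.151ms=4b +566.038ms=1b
16) 2830.189ms=5b +566.038ms=1b
17) 3396.226ms=6b +161.725ms=2/7b
18) 3557.951ms=44/7b +161.725ms=2/7b
19) 3719.677ms=46/7b +161.725ms=2/7b
20) 3881.402ms=48/7b +161.725ms=2/7b
21) 4043.127ms=50/7b +161.725ms=2/7b
22) 4204.852ms=52/7b +161.725ms=2/7b
23) 4366.577ms=54/7b +161.725ms=2/7b
Σ=8b of 8 (106bpm 2/4) — PASS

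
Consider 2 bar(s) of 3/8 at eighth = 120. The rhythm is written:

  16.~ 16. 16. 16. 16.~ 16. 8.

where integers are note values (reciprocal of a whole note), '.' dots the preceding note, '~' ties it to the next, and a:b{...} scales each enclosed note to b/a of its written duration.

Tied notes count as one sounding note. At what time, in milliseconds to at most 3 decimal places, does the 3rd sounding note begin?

note 3 onset = 9/4b = 1125.0ms

1. 0.0ms @ 0 + 750.0ms (3/2)
2. 750.0ms @ 3/2 + 375.0ms (3/4)
3. 1125.0ms @ 9/4 + 375.0ms (3/4)
4. 1500.0ms @ 3 + 750.0ms (3/2)
5. 2250.0ms @ 9/2 + 750.0ms (3/2)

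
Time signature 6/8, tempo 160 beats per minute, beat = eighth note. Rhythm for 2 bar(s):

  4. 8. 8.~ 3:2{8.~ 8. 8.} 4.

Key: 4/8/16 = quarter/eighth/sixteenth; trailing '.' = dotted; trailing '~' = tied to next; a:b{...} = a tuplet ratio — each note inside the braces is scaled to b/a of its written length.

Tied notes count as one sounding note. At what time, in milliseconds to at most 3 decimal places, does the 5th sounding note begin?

note 5 onset = 9b = 3375.0ms

1. 0.0ms @ 0 + 1125.0ms (3)
2. 1125.0ms @ 3 + 562.5ms (3/2)
3. 1687.5ms @ 9/2 + 1312.5ms (7/2)
4. 3000.0ms @ 8 + 375.0ms (1)
5. 3375.0ms @ 9 + 1125.0ms (3)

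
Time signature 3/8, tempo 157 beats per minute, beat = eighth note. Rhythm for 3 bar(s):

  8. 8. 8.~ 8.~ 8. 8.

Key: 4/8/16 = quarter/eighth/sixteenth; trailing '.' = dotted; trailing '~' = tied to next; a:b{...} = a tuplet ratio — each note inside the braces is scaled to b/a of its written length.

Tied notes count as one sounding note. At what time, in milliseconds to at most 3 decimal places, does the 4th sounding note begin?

note 4 onset = 15/2b = 2866.242ms

1. 0.0ms @ 0 + 573.248ms (3/2)
2. 573.248ms @ 3/2 + 573.248ms (3/2)
3. 1146.497ms @ 3 + 1719.745ms (9/2)
4. 2866.242ms @ 15/2 + 573.248ms (3/2)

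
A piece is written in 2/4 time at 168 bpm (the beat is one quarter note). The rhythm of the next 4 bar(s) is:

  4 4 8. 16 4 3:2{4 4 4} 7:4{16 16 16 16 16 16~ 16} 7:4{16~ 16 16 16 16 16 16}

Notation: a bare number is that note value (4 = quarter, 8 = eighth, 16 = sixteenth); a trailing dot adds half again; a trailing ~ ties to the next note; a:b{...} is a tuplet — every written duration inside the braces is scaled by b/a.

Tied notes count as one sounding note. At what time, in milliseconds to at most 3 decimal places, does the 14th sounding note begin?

1. 0.0ms @ 0 + 357.143ms (1)
2. 357.143ms @ 1 + 357.143ms (1)
3. 714.286ms @ 2 + 267.857ms (3/4)
4. 982.143ms @ 11/4 + 89.286ms (1/4)
5. 1071.429ms @ 3 + 357.143ms (1)
6. 1428.571ms @ 4 + 238.095ms (2/3)
7. 1666.667ms @ 14/3 + 238.095ms (2/3)
8. 1904.762ms @ 16/3 + 238.095ms (2/3)
9. 2142.857ms @ 6 + 51.02ms (1/7)
10. 2193.878ms @ 43/7 + 51.02ms (1/7)
11. 2244.898ms @ 44/7 + 51.02ms (1/7)
12. 2295.918ms @ 45/7 + 51.02ms (1/7)
13. 2346.939ms @ 46/7 + 51.02ms (1/7)
14. 2397.959ms @ 47/7 + 102.041ms (2/7)
15. 2500.0ms @ 7 + 102.041ms (2/7)
16. 2602.041ms @ 51/7 + 51.02ms (1/7)
17. 2653.061ms @ 52/7 + 51.02ms (1/7)
18. 2704.082ms @ 53/7 + 51.02ms (1/7)
19. 2755.102ms @ 54/7 + 51.02ms (1/7)
20. 2806.122ms @ 55/7 + 51.02ms (1/7)

note 14 onset = 47/7b = 2397.959ms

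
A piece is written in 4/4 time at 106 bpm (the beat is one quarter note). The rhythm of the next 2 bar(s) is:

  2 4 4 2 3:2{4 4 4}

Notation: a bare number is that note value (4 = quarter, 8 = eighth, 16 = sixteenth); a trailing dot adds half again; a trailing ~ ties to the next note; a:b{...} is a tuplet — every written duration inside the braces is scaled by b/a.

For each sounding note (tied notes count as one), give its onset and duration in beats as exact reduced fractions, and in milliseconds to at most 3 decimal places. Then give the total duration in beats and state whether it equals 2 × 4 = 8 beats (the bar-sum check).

1) 0.0ms=0b +1132.075ms=2b
2) 1132.075ms=2b +566.038ms=1b
3) 1698.113ms=3b +566.038ms=1b
4) 2264.151ms=4b +1132.075ms=2b
5) 3396.226ms=6b +377.358ms=2/3b
6) 3773.585ms=20/3b +377.358ms=2/3b
7) 4150.943ms=22/3b +377.358ms=2/3b
Σ=8b of 8 (106bpm 4/4) — PASS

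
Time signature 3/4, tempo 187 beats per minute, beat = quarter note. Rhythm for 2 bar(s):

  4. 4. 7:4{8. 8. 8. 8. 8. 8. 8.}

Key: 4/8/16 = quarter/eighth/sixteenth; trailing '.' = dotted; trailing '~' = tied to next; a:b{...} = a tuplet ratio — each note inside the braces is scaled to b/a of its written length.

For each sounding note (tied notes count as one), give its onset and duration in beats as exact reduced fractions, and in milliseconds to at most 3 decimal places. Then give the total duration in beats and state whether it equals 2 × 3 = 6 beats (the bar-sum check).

1) 0.0ms=0b +481.283ms=3/2b
2) 481.283ms=3/2b +481.283ms=3/2b
3) 962.567ms=3b +137.51ms=3/7b
4) 1100.076ms=24/7b +137.51ms=3/7b
5) 1237.586ms=27/7b +137.51ms=3/7b
6) 1375.095ms=30/7b +137.51ms=3/7b
7) 1512.605ms=33/7b +137.51ms=3/7b
8) 1650.115ms=36/7b +137.51ms=3/7b
9) 1787.624ms=39/7b +137.51ms=3/7b
Σ=6b of 6 (187bpm 3/4) — PASS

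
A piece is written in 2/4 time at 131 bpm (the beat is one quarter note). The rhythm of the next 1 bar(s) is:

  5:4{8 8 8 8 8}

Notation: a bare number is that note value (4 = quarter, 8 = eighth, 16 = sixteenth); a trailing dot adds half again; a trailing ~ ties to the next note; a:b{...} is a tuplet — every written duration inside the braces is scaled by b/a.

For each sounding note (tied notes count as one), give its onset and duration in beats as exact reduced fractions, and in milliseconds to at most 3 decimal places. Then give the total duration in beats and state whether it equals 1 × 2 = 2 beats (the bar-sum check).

1) 0.0ms=0b +183.206ms=2/5b
2) 183.206ms=2/5b +183.206ms=2/5b
3) 366.412ms=4/5b +183.206ms=2/5b
4) 549.618ms=6/5b +183.206ms=2/5b
5) 732.824ms=8/5b +183.206ms=2/5b
Σ=2b of 2 (131bpm 2/4) — PASS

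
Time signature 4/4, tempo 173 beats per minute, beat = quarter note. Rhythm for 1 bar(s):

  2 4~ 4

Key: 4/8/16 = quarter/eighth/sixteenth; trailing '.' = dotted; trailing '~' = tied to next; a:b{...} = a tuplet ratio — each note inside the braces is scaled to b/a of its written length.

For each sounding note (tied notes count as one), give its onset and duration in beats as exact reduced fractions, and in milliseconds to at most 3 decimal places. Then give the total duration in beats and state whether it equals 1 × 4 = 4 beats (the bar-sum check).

1) 0.0ms=0b +693.642ms=2b
2) 693.642ms=2b +693.642ms=2b
Σ=4b of 4 (173bpm 4/4) — PASS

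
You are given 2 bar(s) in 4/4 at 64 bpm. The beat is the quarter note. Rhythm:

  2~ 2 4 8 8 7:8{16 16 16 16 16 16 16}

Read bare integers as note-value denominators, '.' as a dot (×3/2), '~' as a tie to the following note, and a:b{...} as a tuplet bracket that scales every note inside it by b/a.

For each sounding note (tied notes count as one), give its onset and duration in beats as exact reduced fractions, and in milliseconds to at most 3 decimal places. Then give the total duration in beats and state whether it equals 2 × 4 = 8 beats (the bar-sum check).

1) 0.0ms=0b +3750.0ms=4b
2) 3750.0ms=4b +937.5ms=1b
3) 4687.5ms=5b +468.75ms=1/2b
4) 5156.25ms=11/2b +468.75ms=1/2b
5) 5625.0ms=6b +267.857ms=2/7b
6) 5892.857ms=44/7b +267.857ms=2/7b
7) 6160.714ms=46/7b +267.857ms=2/7b
8) 6428.571ms=48/7b +267.857ms=2/7b
9) 6696.429ms=50/7b +267.857ms=2/7b
10) 6964.286ms=52/7b +267.857ms=2/7b
11) 7232.143ms=54/7b +267.857ms=2/7b
Σ=8b of 8 (64bpm 4/4) — PASS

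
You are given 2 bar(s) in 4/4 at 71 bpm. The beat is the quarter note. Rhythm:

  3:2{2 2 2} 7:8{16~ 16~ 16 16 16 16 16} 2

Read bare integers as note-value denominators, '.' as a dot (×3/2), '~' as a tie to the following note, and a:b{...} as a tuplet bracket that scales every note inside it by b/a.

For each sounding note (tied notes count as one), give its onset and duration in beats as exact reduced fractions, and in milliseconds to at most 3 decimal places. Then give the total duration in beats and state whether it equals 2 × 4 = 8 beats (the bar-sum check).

1) 0.0ms=0b +1126.761ms=4/3b
2) 1126.761ms=4/3b +1126.761ms=4/3b
3) 2253.521ms=8/3b +1126.761ms=4/3b
4) 3380.282ms=4b +724.346ms=6/7b
5) 4104.628ms=34/7b +241.449ms=2/7b
6) 4346.076ms=36/7b +241.449ms=2/7b
7) 4587.525ms=38/7b +241.449ms=2/7b
8) 4828.974ms=40/7b +241.449ms=2/7b
9) 5070.423ms=6b +1690.141ms=2b
Σ=8b of 8 (71bpm 4/4) — PASS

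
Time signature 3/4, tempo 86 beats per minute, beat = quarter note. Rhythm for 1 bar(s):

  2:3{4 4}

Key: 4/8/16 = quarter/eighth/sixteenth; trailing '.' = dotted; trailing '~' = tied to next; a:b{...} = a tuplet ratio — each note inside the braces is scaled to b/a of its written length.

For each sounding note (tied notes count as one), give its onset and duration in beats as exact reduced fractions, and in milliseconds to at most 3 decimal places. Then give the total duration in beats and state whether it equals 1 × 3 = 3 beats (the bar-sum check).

1) 0.0ms=0b +1046.512ms=3/2b
2) 1046.512ms=3/2b +1046.512ms=3/2b
Σ=3b of 3 (86bpm 3/4) — PASS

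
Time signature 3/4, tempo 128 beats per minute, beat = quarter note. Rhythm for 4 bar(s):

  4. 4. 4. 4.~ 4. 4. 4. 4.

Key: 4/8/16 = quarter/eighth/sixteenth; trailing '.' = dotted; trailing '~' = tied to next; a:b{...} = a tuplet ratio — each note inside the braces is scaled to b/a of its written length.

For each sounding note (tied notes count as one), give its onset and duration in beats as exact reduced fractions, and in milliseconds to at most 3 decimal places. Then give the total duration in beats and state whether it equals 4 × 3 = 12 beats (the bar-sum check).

1) 0.0ms=0b +703.125ms=3/2b
2) 703.125ms=3/2b +703.125ms=3/2b
3) 1406.25ms=3b +703.125ms=3/2b
4) 2109.375ms=9/2b +1406.25ms=3b
5) 3515.625ms=15/2b +703.125ms=3/2b
6) 4218.75ms=9b +703.125ms=3/2b
7) 4921.875ms=21/2b +703.125ms=3/2b
Σ=12b of 12 (128bpm 3/4) — PASS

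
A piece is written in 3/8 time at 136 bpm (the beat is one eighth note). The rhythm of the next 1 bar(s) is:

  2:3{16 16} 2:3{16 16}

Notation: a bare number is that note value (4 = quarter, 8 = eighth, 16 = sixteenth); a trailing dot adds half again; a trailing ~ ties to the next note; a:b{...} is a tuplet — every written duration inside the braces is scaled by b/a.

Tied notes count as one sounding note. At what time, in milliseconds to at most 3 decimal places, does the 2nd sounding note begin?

1. 0.0ms @ 0 + 330.882ms (3/4)
2. 330.882ms @ 3/4 + 330.882ms (3/4)
3. 661.765ms @ 3/2 + 330.882ms (3/4)
4. 992.647ms @ 9/4 + 330.882ms (3/4)

note 2 onset = 3/4b = 330.882ms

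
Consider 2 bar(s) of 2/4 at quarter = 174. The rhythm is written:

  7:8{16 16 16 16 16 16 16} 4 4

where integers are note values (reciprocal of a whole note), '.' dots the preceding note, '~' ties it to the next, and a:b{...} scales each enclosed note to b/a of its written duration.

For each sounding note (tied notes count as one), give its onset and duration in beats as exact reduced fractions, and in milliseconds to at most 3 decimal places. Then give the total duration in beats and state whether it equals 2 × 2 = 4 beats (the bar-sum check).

1) 0.0ms=0b +98.522ms=2/7b
2) 98.522ms=2/7b +98.522ms=2/7b
3) 197.044ms=4/7b +98.522ms=2/7b
4) 295.567ms=6/7b +98.522ms=2/7b
5) 394.089ms=8/7b +98.522ms=2/7b
6) 492.611ms=10/7b +98.522ms=2/7b
7) 591.133ms=12/7b +98.522ms=2/7b
8) 689.655ms=2b +344.828ms=1b
9) 1034.483ms=3b +344.828ms=1b
Σ=4b of 4 (174bpm 2/4) — PASS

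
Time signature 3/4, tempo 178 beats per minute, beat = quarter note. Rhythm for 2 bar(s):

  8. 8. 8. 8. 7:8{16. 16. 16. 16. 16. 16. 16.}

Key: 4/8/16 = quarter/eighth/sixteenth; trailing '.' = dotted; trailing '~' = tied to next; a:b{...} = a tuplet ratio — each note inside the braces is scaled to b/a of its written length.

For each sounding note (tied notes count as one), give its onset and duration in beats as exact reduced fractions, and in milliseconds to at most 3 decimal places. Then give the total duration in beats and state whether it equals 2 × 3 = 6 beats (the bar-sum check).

1) 0.0ms=0b +252.809ms=3/4b
2) 252.809ms=3/4b +252.809ms=3/4b
3) 505.618ms=3/2b +252.809ms=3/4b
4) 758.427ms=9/4b +252.809ms=3/4b
5) 1011.236ms=3b +144.462ms=3/7b
6) 1155.698ms=24/7b +144.462ms=3/7b
7) 1300.161ms=27/7b +144.462ms=3/7b
8) 1444.623ms=30/7b +144.462ms=3/7b
9) 1589.085ms=33/7b +144.462ms=3/7b
10) 1733.547ms=36/7b +144.462ms=3/7b
11) 1878.01ms=39/7b +144.462ms=3/7b
Σ=6b of 6 (178bpm 3/4) — PASS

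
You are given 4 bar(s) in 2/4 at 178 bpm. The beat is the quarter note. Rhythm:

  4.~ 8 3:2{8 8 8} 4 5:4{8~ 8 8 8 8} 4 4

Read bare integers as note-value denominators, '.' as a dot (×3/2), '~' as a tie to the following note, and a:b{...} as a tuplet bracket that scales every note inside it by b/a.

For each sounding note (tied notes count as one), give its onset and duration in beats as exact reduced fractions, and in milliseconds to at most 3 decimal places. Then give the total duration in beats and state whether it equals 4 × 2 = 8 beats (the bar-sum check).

1) 0.0ms=0b +674.157ms=2b
2) 674.157ms=2b +112.36ms=1/3b
3) 786.517ms=7/3b +112.36ms=1/3b
4) 898.876ms=8/3b +112.36ms=1/3b
5) 1011.236ms=3b +337.079ms=1b
6) 1348.315ms=4b +269.663ms=4/5b
7) 1617.978ms=24/5b +134.831ms=2/5b
8) 1752.809ms=26/5b +134.831ms=2/5b
9) 1887.64ms=28/5b +134.831ms=2/5b
10) 2022.472ms=6b +337.079ms=1b
11) 2359.551ms=7b +337.079ms=1b
Σ=8b of 8 (178bpm 2/4) — PASS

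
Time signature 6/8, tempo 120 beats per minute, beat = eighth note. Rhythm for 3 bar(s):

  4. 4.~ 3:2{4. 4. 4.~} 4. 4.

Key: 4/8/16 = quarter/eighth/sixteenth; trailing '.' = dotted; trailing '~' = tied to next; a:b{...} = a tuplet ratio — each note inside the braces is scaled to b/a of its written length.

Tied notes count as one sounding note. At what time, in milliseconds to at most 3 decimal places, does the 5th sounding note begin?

note 5 onset = 15b = 7500.0ms

1. 0.0ms @ 0 + 1500.0ms (3)
2. 1500.0ms @ 3 + 2500.0ms (5)
3. 4000.0ms @ 8 + 1000.0ms (2)
4. 5000.0ms @ 10 + 2500.0ms (5)
5. 7500.0ms @ 15 + 1500.0ms (3)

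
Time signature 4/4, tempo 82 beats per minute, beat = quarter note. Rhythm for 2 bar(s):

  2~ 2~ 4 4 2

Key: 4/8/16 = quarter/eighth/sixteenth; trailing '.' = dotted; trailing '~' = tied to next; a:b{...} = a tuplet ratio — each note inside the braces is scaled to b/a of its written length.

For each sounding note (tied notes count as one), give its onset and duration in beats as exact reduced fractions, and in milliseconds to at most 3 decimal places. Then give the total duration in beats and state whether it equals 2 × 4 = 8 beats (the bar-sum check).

1) 0.0ms=0b +3658.537ms=5b
2) 3658.537ms=5b +731.707ms=1b
3) 4390.244ms=6b +1463.415ms=2b
Σ=8b of 8 (82bpm 4/4) — PASS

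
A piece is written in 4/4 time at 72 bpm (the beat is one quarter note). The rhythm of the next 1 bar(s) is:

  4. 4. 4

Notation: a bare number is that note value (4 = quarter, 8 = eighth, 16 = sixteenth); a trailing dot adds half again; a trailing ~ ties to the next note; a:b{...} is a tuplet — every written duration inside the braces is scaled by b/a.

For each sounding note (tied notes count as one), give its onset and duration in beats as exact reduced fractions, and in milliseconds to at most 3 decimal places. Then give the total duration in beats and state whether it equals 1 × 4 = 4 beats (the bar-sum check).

1) 0.0ms=0b +1250.0ms=3/2b
2) 1250.0ms=3/2b +1250.0ms=3/2b
3) 2500.0ms=3b +833.333ms=1b
Σ=4b of 4 (72bpm 4/4) — PASS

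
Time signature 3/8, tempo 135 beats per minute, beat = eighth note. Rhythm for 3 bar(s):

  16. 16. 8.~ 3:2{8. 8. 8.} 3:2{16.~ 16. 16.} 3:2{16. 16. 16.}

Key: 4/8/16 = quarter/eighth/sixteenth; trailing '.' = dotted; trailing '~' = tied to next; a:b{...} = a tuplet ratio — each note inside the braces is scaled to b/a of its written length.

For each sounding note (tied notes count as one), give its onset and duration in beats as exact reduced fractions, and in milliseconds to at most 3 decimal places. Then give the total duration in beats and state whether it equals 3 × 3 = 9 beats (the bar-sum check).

1) 0.0ms=0b +333.333ms=3/4b
2) 333.333ms=3/4b +333.333ms=3/4b
3) 666.667ms=3/2b +1111.111ms=5/2b
4) 1777.778ms=4b +444.444ms=1b
5) 2222.222ms=5b +444.444ms=1b
6) 2666.667ms=6b +444.444ms=1b
7) 3111.111ms=7b +222.222ms=1/2b
8) 3333.333ms=15/2b +222.222ms=1/2b
9) 3555.556ms=8b +222.222ms=1/2b
10) 3777.778ms=17/2b +222.222ms=1/2b
Σ=9b of 9 (135bpm 3/8) — PASS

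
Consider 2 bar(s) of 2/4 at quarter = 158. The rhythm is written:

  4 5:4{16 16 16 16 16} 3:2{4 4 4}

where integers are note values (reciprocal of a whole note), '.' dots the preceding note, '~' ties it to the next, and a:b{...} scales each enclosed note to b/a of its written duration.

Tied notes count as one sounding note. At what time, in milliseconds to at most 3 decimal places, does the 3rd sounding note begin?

note 3 onset = 6/5b = 455.696ms

1. 0.0ms @ 0 + 379.747ms (1)
2. 379.747ms @ 1 + 75.949ms (1/5)
3. 455.696ms @ 6/5 + 75.949ms (1/5)
4. 531.646ms @ 7/5 + 75.949ms (1/5)
5. 607.595ms @ 8/5 + 75.949ms (1/5)
6. 683.544ms @ 9/5 + 75.949ms (1/5)
7. 759.494ms @ 2 + 253.165ms (2/3)
8. 1012.658ms @ 8/3 + 253.165ms (2/3)
9. 1265.823ms @ 10/3 + 253.165ms (2/3)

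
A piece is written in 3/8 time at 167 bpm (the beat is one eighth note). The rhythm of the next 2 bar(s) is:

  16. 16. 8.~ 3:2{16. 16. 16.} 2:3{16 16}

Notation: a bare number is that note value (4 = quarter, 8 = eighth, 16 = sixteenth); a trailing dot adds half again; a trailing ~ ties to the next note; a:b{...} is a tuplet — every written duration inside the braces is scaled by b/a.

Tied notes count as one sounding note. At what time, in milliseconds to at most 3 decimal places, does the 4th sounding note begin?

1. 0.0ms @ 0 + 269.461ms (3/4)
2. 269.461ms @ 3/4 + 269.461ms (3/4)
3. 538.922ms @ 3/2 + 718.563ms (2)
4. 1257.485ms @ 7/2 + 179.641ms (1/2)
5. 1437.126ms @ 4 + 179.641ms (1/2)
6. 1616.766ms @ 9/2 + 269.461ms (3/4)
7. 1886.228ms @ 21/4 + 269.461ms (3/4)

note 4 onset = 7/2b = 1257.485ms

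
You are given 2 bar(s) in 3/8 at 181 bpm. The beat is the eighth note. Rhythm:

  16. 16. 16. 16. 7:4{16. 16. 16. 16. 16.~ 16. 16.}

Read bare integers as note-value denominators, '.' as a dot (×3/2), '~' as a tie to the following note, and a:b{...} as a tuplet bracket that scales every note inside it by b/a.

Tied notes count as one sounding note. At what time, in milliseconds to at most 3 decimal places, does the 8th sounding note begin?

1. 0.0ms @ 0 + 248.619ms (3/4)
2. 248.619ms @ 3/4 + 248.619ms (3/4)
3. 497.238ms @ 3/2 + 248.619ms (3/4)
4. 745.856ms @ 9/4 + 248.619ms (3/4)
5. 994.475ms @ 3 + 142.068ms (3/7)
6. 1136.543ms @ 24/7 + 142.068ms (3/7)
7. 1278.611ms @ 27/7 + 142.068ms (3/7)
8. 1420.679ms @ 30/7 + 142.068ms (3/7)
9. 1562.747ms @ 33/7 + 284.136ms (6/7)
10. 1846.882ms @ 39/7 + 142.068ms (3/7)

note 8 onset = 30/7b = 1420.679ms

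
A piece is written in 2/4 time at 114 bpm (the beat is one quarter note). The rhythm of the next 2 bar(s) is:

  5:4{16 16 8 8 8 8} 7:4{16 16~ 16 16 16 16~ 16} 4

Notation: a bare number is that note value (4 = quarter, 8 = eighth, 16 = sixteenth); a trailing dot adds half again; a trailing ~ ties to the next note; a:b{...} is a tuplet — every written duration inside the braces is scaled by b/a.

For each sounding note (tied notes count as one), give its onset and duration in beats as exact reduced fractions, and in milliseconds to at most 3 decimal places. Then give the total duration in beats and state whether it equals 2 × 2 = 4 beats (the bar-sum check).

1) 0.0ms=0b +105.263ms=1/5b
2) 105.263ms=1/5b +105.263ms=1/5b
3) 210.526ms=2/5b +210.526ms=2/5b
4) 421.053ms=4/5b +210.526ms=2/5b
5) 631.579ms=6/5b +210.526ms=2/5b
6) 842.105ms=8/5b +210.526ms=2/5b
7) 1052.632ms=2b +75.188ms=1/7b
8) 1127.82ms=15/7b +150.376ms=2/7b
9) 1278.195ms=17/7b +75.188ms=1/7b
10) 1353.383ms=18/7b +75.188ms=1/7b
11) 1428.571ms=19/7b +150.376ms=2/7b
12) 1578.947ms=3b +526.316ms=1b
Σ=4b of 4 (114bpm 2/4) — PASS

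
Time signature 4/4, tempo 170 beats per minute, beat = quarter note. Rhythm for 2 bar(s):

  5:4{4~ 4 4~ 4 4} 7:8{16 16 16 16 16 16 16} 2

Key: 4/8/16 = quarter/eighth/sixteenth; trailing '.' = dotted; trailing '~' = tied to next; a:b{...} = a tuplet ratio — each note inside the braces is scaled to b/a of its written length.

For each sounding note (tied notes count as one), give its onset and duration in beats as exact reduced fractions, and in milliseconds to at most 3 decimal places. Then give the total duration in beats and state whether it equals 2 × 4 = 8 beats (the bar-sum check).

1) 0.0ms=0b +564.706ms=8/5b
2) 564.706ms=8/5b +564.706ms=8/5b
3) 1129.412ms=16/5b +282.353ms=4/5b
4) 1411.765ms=4b +100.84ms=2/7b
5) 1512.605ms=30/7b +100.84ms=2/7b
6) 1613.445ms=32/7b +100.84ms=2/7b
7) 1714.286ms=34/7b +100.84ms=2/7b
8) 1815.126ms=36/7b +100.84ms=2/7b
9) 1915.966ms=38/7b +100.84ms=2/7b
10) 2016.807ms=40/7b +100.84ms=2/7b
11) 2117.647ms=6b +705.882ms=2b
Σ=8b of 8 (170bpm 4/4) — PASS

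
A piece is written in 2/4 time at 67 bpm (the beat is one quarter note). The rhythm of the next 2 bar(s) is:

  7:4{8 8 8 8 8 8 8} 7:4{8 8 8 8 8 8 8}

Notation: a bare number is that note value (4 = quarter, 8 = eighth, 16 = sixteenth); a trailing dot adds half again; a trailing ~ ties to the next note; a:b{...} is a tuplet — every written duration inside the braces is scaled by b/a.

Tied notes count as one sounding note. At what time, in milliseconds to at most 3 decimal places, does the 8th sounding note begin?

note 8 onset = 2b = 1791.045ms

1. 0.0ms @ 0 + 255.864ms (2/7)
2. 255.864ms @ 2/7 + 255.864ms (2/7)
3. 511.727ms @ 4/7 + 255.864ms (2/7)
4. 767.591ms @ 6/7 + 255.864ms (2/7)
5. 1023.454ms @ 8/7 + 255.864ms (2/7)
6. 1279.318ms @ 10/7 + 255.864ms (2/7)
7. 1535.181ms @ 12/7 + 255.864ms (2/7)
8. 1791.045ms @ 2 + 255.864ms (2/7)
9. 2046.908ms @ 16/7 + 255.864ms (2/7)
10. 2302.772ms @ 18/7 + 255.864ms (2/7)
11. 2558.635ms @ 20/7 + 255.864ms (2/7)
12. 2814.499ms @ 22/7 + 255.864ms (2/7)
13. 3070.362ms @ 24/7 + 255.864ms (2/7)
14. 3326.226ms @ 26/7 + 255.864ms (2/7)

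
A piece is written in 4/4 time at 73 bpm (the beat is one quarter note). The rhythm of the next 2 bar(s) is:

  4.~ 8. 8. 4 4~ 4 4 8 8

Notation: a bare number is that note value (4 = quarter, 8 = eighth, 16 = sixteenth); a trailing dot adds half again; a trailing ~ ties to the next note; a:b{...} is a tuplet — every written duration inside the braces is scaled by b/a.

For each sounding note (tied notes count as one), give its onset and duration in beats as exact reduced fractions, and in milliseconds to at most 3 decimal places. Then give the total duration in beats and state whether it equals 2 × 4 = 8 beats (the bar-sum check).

1) 0.0ms=0b +1849.315ms=9/4b
2) 1849.315ms=9/4b +616.438ms=3/4b
3) 2465.753ms=3b +821.918ms=1b
4) 3287.671ms=4b +1643.836ms=2b
5) 4931.507ms=6b +821.918ms=1b
6) 5753.425ms=7b +410.959ms=1/2b
7) 6164.384ms=15/2b +410.959ms=1/2b
Σ=8b of 8 (73bpm 4/4) — PASS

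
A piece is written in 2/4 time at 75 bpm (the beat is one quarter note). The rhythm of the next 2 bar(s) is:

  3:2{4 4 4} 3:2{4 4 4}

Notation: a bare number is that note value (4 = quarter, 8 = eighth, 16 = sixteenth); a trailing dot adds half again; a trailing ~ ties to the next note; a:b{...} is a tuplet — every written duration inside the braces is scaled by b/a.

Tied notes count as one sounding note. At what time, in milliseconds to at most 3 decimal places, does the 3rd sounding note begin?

note 3 onset = 4/3b = 1066.667ms

1. 0.0ms @ 0 + 533.333ms (2/3)
2. 533.333ms @ 2/3 + 533.333ms (2/3)
3. 1066.667ms @ 4/3 + 533.333ms (2/3)
4. 1600.0ms @ 2 + 533.333ms (2/3)
5. 2133.333ms @ 8/3 + 533.333ms (2/3)
6. 2666.667ms @ 10/3 + 533.333ms (2/3)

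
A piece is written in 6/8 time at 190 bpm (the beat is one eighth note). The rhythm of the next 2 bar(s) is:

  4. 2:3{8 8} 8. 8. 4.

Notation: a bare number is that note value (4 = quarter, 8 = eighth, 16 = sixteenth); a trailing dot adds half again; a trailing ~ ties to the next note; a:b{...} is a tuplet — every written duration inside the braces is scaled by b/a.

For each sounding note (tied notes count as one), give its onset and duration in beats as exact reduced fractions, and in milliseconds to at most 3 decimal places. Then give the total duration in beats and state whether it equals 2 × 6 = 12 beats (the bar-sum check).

1) 0.0ms=0b +947.368ms=3b
2) 947.368ms=3b +473.684ms=3/2b
3) 1421.053ms=9/2b +473.684ms=3/2b
4) 1894.737ms=6b +473.684ms=3/2b
5) 2368.421ms=15/2b +473.684ms=3/2b
6) 2842.105ms=9b +947.368ms=3b
Σ=12b of 12 (190bpm 6/8) — PASS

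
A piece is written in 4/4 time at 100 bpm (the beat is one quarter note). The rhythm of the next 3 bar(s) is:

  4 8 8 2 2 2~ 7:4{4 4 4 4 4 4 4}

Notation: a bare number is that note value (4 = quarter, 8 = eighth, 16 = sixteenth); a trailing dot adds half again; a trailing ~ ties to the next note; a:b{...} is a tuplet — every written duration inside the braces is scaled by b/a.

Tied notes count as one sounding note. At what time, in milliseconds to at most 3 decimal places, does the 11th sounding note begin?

1. 0.0ms @ 0 + 600.0ms (1)
2. 600.0ms @ 1 + 300.0ms (1/2)
3. 900.0ms @ 3/2 + 300.0ms (1/2)
4. 1200.0ms @ 2 + 1200.0ms (2)
5. 2400.0ms @ 4 + 1200.0ms (2)
6. 3600.0ms @ 6 + 1542.857ms (18/7)
7. 5142.857ms @ 60/7 + 342.857ms (4/7)
8. 5485.714ms @ 64/7 + 342.857ms (4/7)
9. 5828.571ms @ 68/7 + 342.857ms (4/7)
10. 6171.429ms @ 72/7 + 342.857ms (4/7)
11. 6514.286ms @ 76/7 + 342.857ms (4/7)
12. 6857.143ms @ 80/7 + 342.857ms (4/7)

note 11 onset = 76/7b = 6514.286ms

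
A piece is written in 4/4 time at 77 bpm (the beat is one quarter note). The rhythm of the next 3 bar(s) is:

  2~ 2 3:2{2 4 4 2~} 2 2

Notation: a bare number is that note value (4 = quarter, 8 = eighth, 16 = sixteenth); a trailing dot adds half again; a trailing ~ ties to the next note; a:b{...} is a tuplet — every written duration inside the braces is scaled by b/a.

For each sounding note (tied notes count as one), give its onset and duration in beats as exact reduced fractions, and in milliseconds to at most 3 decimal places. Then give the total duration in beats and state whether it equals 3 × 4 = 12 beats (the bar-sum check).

1) 0.0ms=0b +3116.883ms=4b
2) 3116.883ms=4b +1038.961ms=4/3b
3) 4155.844ms=16/3b +519.481ms=2/3b
4) 4675.325ms=6b +519.481ms=2/3b
5) 5194.805ms=20/3b +2597.403ms=10/3b
6) 7792.208ms=10b +1558.442ms=2b
Σ=12b of 12 (77bpm 4/4) — PASS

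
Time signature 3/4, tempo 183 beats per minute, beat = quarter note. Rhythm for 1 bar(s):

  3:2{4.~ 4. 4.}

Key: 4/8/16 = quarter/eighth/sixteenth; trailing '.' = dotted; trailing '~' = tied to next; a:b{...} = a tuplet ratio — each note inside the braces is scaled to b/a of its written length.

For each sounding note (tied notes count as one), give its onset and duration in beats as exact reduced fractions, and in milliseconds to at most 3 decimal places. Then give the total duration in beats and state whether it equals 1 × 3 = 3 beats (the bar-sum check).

1) 0.0ms=0b +655.738ms=2b
2) 655.738ms=2b +327.869ms=1b
Σ=3b of 3 (183bpm 3/4) — PASS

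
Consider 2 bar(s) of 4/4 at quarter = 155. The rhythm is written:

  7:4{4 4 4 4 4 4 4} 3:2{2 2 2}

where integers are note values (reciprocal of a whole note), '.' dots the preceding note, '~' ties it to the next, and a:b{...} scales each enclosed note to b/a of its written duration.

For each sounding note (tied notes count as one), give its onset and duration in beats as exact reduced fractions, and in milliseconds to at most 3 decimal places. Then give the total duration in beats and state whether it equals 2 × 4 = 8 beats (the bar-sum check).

1) 0.0ms=0b +221.198ms=4/7b
2) 221.198ms=4/7b +221.198ms=4/7b
3) 442.396ms=8/7b +221.198ms=4/7b
4) 663.594ms=12/7b +221.198ms=4/7b
5) 884.793ms=16/7b +221.198ms=4/7b
6) 1105.991ms=20/7b +221.198ms=4/7b
7) 1327.189ms=24/7b +221.198ms=4/7b
8) 1548.387ms=4b +516.129ms=4/3b
9) 2064.516ms=16/3b +516.129ms=4/3b
10) 2580.645ms=20/3b +516.129ms=4/3b
Σ=8b of 8 (155bpm 4/4) — PASS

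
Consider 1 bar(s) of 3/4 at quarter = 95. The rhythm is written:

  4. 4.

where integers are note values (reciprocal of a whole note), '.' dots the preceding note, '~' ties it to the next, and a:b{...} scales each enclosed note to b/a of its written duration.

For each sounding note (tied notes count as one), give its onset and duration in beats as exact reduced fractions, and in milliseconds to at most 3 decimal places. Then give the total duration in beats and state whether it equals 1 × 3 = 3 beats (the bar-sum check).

1) 0.0ms=0b +947.368ms=3/2b
2) 947.368ms=3/2b +947.368ms=3/2b
Σ=3b of 3 (95bpm 3/4) — PASS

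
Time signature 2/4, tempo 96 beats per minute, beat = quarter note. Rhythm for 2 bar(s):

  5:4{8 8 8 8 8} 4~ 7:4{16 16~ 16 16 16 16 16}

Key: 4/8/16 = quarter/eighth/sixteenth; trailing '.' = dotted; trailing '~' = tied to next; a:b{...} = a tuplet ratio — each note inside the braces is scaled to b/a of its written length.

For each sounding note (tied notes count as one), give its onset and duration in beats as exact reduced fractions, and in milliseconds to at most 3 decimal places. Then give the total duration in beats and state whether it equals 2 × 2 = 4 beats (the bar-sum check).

1) 0.0ms=0b +250.0ms=2/5b
2) 250.0ms=2/5b +250.0ms=2/5b
3) 500.0ms=4/5b +250.0ms=2/5b
4) 750.0ms=6/5b +250.0ms=2/5b
5) 1000.0ms=8/5b +250.0ms=2/5b
6) 1250.0ms=2b +714.286ms=8/7b
7) 1964.286ms=22/7b +178.571ms=2/7b
8) 2142.857ms=24/7b +89.286ms=1/7b
9) 2232.143ms=25/7b +89.286ms=1/7b
10) 2321.429ms=26/7b +89.286ms=1/7b
11) 2410.714ms=27/7b +89.286ms=1/7b
Σ=4b of 4 (96bpm 2/4) — PASS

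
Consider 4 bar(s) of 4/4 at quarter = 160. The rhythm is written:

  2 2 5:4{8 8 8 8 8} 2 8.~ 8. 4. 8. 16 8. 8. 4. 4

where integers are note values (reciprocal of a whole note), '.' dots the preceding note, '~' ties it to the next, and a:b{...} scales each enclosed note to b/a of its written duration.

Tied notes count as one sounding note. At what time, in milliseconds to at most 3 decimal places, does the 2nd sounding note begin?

note 2 onset = 2b = 750.0ms

1. 0.0ms @ 0 + 750.0ms (2)
2. 750.0ms @ 2 + 750.0ms (2)
3. 1500.0ms @ 4 + 150.0ms (2/5)
4. 1650.0ms @ 22/5 + 150.0ms (2/5)
5. 1800.0ms @ 24/5 + 150.0ms (2/5)
6. 1950.0ms @ 26/5 + 150.0ms (2/5)
7. 2100.0ms @ 28/5 + 150.0ms (2/5)
8. 2250.0ms @ 6 + 750.0ms (2)
9. 3000.0ms @ 8 + 562.5ms (3/2)
10. 3562.5ms @ 19/2 + 562.5ms (3/2)
11. 4125.0ms @ 11 + 281.25ms (3/4)
12. 4406.25ms @ 47/4 + 93.75ms (1/4)
13. 4500.0ms @ 12 + 281.25ms (3/4)
14. 4781.25ms @ 51/4 + 281.25ms (3/4)
15. 5062.5ms @ 27/2 + 562.5ms (3/2)
16. 5625.0ms @ 15 + 375.0ms (1)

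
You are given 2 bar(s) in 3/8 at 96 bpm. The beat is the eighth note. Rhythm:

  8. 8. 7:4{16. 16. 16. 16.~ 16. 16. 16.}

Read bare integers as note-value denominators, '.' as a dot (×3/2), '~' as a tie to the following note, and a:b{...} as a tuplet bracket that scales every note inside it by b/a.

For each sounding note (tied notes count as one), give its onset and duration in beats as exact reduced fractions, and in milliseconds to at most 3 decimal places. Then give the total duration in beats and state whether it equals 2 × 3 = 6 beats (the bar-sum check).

1) 0.0ms=0b +937.5ms=3/2b
2) 937.5ms=3/2b +937.5ms=3/2b
3) 1875.0ms=3b +267.857ms=3/7b
4) 2142.857ms=24/7b +267.857ms=3/7b
5) 2410.714ms=27/7b +267.857ms=3/7b
6) 2678.571ms=30/7b +535.714ms=6/7b
7) 3214.286ms=36/7b +267.857ms=3/7b
8) 3482.143ms=39/7b +267.857ms=3/7b
Σ=6b of 6 (96bpm 3/8) — PASS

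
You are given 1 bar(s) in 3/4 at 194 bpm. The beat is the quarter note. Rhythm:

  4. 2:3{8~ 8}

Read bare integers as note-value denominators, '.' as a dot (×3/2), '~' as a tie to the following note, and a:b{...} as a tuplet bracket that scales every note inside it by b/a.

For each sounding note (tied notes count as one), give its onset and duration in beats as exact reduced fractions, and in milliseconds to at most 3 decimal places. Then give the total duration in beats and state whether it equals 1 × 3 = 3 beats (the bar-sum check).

1) 0.0ms=0b +463.918ms=3/2b
2) 463.918ms=3/2b +463.918ms=3/2b
Σ=3b of 3 (194bpm 3/4) — PASS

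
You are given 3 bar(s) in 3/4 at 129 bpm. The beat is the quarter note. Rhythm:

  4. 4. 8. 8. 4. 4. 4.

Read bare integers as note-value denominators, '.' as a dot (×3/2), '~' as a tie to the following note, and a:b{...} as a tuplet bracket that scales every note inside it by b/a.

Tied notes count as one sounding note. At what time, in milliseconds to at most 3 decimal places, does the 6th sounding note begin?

1. 0.0ms @ 0 + 697.674ms (3/2)
2. 697.674ms @ 3/2 + 697.674ms (3/2)
3. 1395.349ms @ 3 + 348.837ms (3/4)
4. 1744.186ms @ 15/4 + 348.837ms (3/4)
5. 2093.023ms @ 9/2 + 697.674ms (3/2)
6. 2790.698ms @ 6 + 697.674ms (3/2)
7. 3488.372ms @ 15/2 + 697.674ms (3/2)

note 6 onset = 6b = 2790.698ms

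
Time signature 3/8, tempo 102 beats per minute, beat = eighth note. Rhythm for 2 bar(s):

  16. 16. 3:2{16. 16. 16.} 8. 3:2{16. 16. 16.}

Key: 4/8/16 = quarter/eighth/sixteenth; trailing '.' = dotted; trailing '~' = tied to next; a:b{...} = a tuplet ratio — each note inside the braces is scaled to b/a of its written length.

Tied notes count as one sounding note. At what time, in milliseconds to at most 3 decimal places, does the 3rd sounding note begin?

1. 0.0ms @ 0 + 441.176ms (3/4)
2. 441.176ms @ 3/4 + 441.176ms (3/4)
3. 882.353ms @ 3/2 + 294.118ms (1/2)
4. 1176.471ms @ 2 + 294.118ms (1/2)
5. 1470.588ms @ 5/2 + 294.118ms (1/2)
6. 1764.706ms @ 3 + 882.353ms (3/2)
7. 2647.059ms @ 9/2 + 294.118ms (1/2)
8. 2941.176ms @ 5 + 294.118ms (1/2)
9. 3235.294ms @ 11/2 + 294.118ms (1/2)

note 3 onset = 3/2b = 882.353ms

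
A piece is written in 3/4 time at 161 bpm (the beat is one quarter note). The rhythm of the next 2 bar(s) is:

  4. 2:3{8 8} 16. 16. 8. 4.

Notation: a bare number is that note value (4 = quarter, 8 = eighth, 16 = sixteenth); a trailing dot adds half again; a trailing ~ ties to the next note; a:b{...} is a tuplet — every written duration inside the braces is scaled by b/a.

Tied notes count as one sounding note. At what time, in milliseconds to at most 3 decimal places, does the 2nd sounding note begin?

1. 0.0ms @ 0 + 559.006ms (3/2)
2. 559.006ms @ 3/2 + 279.503ms (3/4)
3. 838.509ms @ 9/4 + 279.503ms (3/4)
4. 1118.012ms @ 3 + 139.752ms (3/8)
5. 1257.764ms @ 27/8 + 139.752ms (3/8)
6. 1397.516ms @ 15/4 + 279.503ms (3/4)
7. 1677.019ms @ 9/2 + 559.006ms (3/2)

note 2 onset = 3/2b = 559.006ms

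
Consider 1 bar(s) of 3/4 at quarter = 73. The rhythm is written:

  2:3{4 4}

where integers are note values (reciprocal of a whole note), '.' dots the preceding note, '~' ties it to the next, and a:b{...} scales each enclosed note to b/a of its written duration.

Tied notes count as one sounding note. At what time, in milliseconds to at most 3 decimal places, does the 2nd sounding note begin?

1. 0.0ms @ 0 + 1232.877ms (3/2)
2. 1232.877ms @ 3/2 + 1232.877ms (3/2)

note 2 onset = 3/2b = 1232.877ms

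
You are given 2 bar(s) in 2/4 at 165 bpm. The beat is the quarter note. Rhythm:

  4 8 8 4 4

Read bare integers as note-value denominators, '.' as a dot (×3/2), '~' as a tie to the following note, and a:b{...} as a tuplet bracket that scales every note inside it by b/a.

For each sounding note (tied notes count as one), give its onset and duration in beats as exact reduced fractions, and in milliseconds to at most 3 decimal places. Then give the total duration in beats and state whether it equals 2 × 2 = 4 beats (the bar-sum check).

1) 0.0ms=0b +363.636ms=1b
2) 363.636ms=1b +181.818ms=1/2b
3) 545.455ms=3/2b +181.818ms=1/2b
4) 727.273ms=2b +363.636ms=1b
5) 1090.909ms=3b +363.636ms=1b
Σ=4b of 4 (165bpm 2/4) — PASS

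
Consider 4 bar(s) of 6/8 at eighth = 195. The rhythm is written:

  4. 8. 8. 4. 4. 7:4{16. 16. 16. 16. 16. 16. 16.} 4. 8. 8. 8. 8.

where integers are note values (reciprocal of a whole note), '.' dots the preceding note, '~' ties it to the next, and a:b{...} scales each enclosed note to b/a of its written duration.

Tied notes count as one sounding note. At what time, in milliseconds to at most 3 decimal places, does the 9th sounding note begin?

1. 0.0ms @ 0 + 923.077ms (3)
2. 923.077ms @ 3 + 461.538ms (3/2)
3. 1384.615ms @ 9/2 + 461.538ms (3/2)
4. 1846.154ms @ 6 + 923.077ms (3)
5. 2769.231ms @ 9 + 923.077ms (3)
6. 3692.308ms @ 12 + 131.868ms (3/7)
7. 3824.176ms @ 87/7 + 131.868ms (3/7)
8. 3956.044ms @ 90/7 + 131.868ms (3/7)
9. 4087.912ms @ 93/7 + 131.868ms (3/7)
10. 4219.78ms @ 96/7 + 131.868ms (3/7)
11. 4351.648ms @ 99/7 + 131.868ms (3/7)
12. 4483.516ms @ 102/7 + 131.868ms (3/7)
13. 4615.385ms @ 15 + 923.077ms (3)
14. 5538.462ms @ 18 + 461.538ms (3/2)
15. 6000.0ms @ 39/2 + 461.538ms (3/2)
16. 6461.538ms @ 21 + 461.538ms (3/2)
17. 6923.077ms @ 45/2 + 461.538ms (3/2)

note 9 onset = 93/7b = 4087.912ms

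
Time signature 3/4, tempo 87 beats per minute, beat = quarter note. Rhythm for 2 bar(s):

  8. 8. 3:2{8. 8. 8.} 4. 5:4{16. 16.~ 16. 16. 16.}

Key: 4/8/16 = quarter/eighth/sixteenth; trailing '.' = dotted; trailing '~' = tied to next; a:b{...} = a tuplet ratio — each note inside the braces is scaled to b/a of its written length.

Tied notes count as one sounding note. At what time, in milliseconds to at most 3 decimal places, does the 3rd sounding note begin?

note 3 onset = 3/2b = 1034.483ms

1. 0.0ms @ 0 + 517.241ms (3/4)
2. 517.241ms @ 3/4 + 517.241ms (3/4)
3. 1034.483ms @ 3/2 + 344.828ms (1/2)
4. 1379.31ms @ 2 + 344.828ms (1/2)
5. 1724.138ms @ 5/2 + 344.828ms (1/2)
6. 2068.966ms @ 3 + 1034.483ms (3/2)
7. 3103.448ms @ 9/2 + 206.897ms (3/10)
8. 3310.345ms @ 24/5 + 413.793ms (3/5)
9. 3724.138ms @ 27/5 + 206.897ms (3/10)
10. 3931.034ms @ 57/10 + 206.897ms (3/10)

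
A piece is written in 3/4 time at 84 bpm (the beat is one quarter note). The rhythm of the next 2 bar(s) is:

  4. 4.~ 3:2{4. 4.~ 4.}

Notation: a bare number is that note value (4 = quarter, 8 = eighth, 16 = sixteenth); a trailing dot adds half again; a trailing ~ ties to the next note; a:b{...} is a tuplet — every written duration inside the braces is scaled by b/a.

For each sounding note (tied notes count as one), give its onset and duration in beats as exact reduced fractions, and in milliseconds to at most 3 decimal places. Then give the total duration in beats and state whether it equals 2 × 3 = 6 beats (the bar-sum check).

1) 0.0ms=0b +1071.429ms=3/2b
2) 1071.429ms=3/2b +1785.714ms=5/2b
3) 2857.143ms=4b +1428.571ms=2b
Σ=6b of 6 (84bpm 3/4) — PASS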